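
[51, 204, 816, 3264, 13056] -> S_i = 51*4^i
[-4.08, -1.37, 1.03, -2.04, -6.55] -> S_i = Random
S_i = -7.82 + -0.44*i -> [-7.82, -8.26, -8.7, -9.14, -9.58]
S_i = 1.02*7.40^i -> [1.02, 7.55, 55.86, 413.33, 3058.63]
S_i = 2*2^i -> [2, 4, 8, 16, 32]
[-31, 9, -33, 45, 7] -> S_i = Random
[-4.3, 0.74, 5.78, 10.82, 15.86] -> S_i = -4.30 + 5.04*i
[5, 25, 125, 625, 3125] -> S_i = 5*5^i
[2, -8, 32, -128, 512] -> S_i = 2*-4^i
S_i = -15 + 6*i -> [-15, -9, -3, 3, 9]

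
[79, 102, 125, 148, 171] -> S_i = 79 + 23*i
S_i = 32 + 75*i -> [32, 107, 182, 257, 332]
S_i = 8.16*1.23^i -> [8.16, 10.04, 12.35, 15.18, 18.68]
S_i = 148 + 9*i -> [148, 157, 166, 175, 184]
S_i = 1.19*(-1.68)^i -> [1.19, -2.0, 3.36, -5.64, 9.48]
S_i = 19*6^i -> [19, 114, 684, 4104, 24624]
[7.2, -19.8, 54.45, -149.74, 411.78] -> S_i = 7.20*(-2.75)^i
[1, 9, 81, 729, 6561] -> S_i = 1*9^i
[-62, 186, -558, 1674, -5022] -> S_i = -62*-3^i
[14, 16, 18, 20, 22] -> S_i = 14 + 2*i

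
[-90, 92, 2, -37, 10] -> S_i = Random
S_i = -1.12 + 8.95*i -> [-1.12, 7.83, 16.78, 25.73, 34.68]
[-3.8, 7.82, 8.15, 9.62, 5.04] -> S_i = Random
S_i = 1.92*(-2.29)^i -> [1.92, -4.4, 10.07, -23.06, 52.8]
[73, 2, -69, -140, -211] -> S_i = 73 + -71*i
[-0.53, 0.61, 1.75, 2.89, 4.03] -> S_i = -0.53 + 1.14*i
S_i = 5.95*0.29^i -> [5.95, 1.73, 0.5, 0.15, 0.04]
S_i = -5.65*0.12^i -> [-5.65, -0.68, -0.08, -0.01, -0.0]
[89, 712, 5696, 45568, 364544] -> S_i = 89*8^i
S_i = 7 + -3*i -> [7, 4, 1, -2, -5]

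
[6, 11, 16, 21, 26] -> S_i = 6 + 5*i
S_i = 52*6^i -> [52, 312, 1872, 11232, 67392]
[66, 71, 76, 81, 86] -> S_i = 66 + 5*i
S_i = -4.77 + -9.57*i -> [-4.77, -14.34, -23.91, -33.48, -43.05]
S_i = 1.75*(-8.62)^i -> [1.75, -15.08, 130.03, -1120.88, 9662.0]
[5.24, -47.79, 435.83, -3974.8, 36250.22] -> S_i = 5.24*(-9.12)^i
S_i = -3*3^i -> [-3, -9, -27, -81, -243]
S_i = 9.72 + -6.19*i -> [9.72, 3.53, -2.66, -8.85, -15.04]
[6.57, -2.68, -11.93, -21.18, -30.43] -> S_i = 6.57 + -9.25*i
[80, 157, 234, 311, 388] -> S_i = 80 + 77*i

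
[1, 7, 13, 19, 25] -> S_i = 1 + 6*i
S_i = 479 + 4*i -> [479, 483, 487, 491, 495]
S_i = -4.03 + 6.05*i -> [-4.03, 2.02, 8.07, 14.12, 20.17]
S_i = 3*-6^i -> [3, -18, 108, -648, 3888]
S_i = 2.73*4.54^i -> [2.73, 12.39, 56.27, 255.46, 1159.81]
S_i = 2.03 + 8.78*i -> [2.03, 10.81, 19.59, 28.37, 37.15]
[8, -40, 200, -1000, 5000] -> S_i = 8*-5^i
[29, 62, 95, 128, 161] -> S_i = 29 + 33*i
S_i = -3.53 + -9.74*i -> [-3.53, -13.27, -23.01, -32.75, -42.49]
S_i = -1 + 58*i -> [-1, 57, 115, 173, 231]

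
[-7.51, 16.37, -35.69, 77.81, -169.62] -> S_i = -7.51*(-2.18)^i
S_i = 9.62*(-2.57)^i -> [9.62, -24.72, 63.54, -163.3, 419.67]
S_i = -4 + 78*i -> [-4, 74, 152, 230, 308]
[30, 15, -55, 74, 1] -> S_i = Random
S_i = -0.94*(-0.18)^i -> [-0.94, 0.17, -0.03, 0.01, -0.0]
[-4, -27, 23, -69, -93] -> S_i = Random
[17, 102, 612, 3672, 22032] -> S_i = 17*6^i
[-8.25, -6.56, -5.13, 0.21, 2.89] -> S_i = Random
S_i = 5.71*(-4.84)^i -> [5.71, -27.64, 133.76, -647.4, 3133.41]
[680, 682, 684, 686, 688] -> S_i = 680 + 2*i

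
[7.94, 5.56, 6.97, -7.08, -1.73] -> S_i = Random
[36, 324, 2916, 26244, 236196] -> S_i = 36*9^i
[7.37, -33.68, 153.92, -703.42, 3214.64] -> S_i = 7.37*(-4.57)^i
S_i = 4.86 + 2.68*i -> [4.86, 7.54, 10.22, 12.9, 15.58]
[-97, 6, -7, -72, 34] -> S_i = Random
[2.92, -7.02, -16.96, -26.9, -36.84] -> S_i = 2.92 + -9.94*i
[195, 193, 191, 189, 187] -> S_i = 195 + -2*i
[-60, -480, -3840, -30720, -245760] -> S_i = -60*8^i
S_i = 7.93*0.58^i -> [7.93, 4.6, 2.67, 1.55, 0.9]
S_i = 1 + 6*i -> [1, 7, 13, 19, 25]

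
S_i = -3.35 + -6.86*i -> [-3.35, -10.21, -17.07, -23.93, -30.79]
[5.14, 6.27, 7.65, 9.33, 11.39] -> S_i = 5.14*1.22^i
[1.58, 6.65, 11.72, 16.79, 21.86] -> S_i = 1.58 + 5.07*i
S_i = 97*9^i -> [97, 873, 7857, 70713, 636417]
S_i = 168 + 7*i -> [168, 175, 182, 189, 196]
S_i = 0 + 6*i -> [0, 6, 12, 18, 24]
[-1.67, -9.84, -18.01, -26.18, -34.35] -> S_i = -1.67 + -8.17*i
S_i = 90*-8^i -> [90, -720, 5760, -46080, 368640]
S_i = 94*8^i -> [94, 752, 6016, 48128, 385024]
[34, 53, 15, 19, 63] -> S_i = Random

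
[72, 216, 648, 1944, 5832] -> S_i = 72*3^i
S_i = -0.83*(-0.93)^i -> [-0.83, 0.77, -0.72, 0.67, -0.62]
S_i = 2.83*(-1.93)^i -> [2.83, -5.46, 10.54, -20.35, 39.27]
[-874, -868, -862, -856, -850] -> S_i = -874 + 6*i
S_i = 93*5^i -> [93, 465, 2325, 11625, 58125]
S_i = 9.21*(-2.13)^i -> [9.21, -19.62, 41.78, -89.0, 189.57]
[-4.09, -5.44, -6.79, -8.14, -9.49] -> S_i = -4.09 + -1.35*i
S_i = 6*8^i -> [6, 48, 384, 3072, 24576]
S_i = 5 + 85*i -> [5, 90, 175, 260, 345]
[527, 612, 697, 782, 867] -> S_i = 527 + 85*i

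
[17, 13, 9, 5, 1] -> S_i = 17 + -4*i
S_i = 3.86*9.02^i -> [3.86, 34.82, 314.05, 2832.74, 25551.33]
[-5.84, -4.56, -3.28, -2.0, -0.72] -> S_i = -5.84 + 1.28*i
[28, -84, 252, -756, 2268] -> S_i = 28*-3^i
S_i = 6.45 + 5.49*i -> [6.45, 11.94, 17.43, 22.92, 28.41]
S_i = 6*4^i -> [6, 24, 96, 384, 1536]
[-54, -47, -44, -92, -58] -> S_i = Random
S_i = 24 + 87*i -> [24, 111, 198, 285, 372]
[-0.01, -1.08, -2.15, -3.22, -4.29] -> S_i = -0.01 + -1.07*i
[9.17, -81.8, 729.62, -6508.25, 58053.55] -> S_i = 9.17*(-8.92)^i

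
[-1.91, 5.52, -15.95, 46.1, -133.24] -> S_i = -1.91*(-2.89)^i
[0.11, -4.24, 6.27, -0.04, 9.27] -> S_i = Random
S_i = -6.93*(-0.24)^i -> [-6.93, 1.66, -0.4, 0.1, -0.02]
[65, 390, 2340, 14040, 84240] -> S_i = 65*6^i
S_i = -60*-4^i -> [-60, 240, -960, 3840, -15360]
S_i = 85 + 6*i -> [85, 91, 97, 103, 109]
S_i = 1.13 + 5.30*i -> [1.13, 6.43, 11.73, 17.03, 22.33]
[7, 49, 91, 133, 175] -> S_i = 7 + 42*i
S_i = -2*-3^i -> [-2, 6, -18, 54, -162]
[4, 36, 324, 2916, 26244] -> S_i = 4*9^i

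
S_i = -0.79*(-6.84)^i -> [-0.79, 5.4, -36.96, 252.81, -1729.22]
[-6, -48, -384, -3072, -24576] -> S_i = -6*8^i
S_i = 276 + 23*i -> [276, 299, 322, 345, 368]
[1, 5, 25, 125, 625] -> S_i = 1*5^i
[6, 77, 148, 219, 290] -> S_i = 6 + 71*i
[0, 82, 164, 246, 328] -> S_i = 0 + 82*i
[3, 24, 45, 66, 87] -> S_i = 3 + 21*i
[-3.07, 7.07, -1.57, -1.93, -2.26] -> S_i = Random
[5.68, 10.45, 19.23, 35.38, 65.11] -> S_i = 5.68*1.84^i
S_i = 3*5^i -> [3, 15, 75, 375, 1875]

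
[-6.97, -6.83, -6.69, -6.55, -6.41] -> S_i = -6.97 + 0.14*i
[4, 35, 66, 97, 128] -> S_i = 4 + 31*i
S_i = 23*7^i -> [23, 161, 1127, 7889, 55223]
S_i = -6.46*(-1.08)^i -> [-6.46, 6.98, -7.53, 8.14, -8.79]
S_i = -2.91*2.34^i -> [-2.91, -6.81, -15.93, -37.29, -87.25]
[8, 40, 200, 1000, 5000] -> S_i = 8*5^i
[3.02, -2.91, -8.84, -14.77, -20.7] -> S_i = 3.02 + -5.93*i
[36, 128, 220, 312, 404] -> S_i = 36 + 92*i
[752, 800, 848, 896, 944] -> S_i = 752 + 48*i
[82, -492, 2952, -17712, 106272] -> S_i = 82*-6^i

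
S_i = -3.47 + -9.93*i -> [-3.47, -13.4, -23.33, -33.26, -43.19]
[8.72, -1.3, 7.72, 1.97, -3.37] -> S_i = Random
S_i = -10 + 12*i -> [-10, 2, 14, 26, 38]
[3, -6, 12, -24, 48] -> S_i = 3*-2^i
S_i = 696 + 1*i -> [696, 697, 698, 699, 700]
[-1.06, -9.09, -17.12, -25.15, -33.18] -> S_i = -1.06 + -8.03*i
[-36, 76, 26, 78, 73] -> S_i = Random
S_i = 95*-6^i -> [95, -570, 3420, -20520, 123120]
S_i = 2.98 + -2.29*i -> [2.98, 0.69, -1.6, -3.89, -6.18]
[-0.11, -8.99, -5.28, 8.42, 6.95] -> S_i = Random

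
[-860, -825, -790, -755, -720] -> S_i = -860 + 35*i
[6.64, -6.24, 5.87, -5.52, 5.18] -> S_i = 6.64*(-0.94)^i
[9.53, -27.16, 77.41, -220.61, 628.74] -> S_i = 9.53*(-2.85)^i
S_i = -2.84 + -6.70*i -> [-2.84, -9.54, -16.24, -22.94, -29.64]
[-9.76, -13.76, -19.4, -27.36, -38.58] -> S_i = -9.76*1.41^i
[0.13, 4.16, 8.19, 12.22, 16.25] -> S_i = 0.13 + 4.03*i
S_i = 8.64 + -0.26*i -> [8.64, 8.38, 8.12, 7.86, 7.6]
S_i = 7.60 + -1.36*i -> [7.6, 6.24, 4.88, 3.52, 2.16]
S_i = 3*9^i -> [3, 27, 243, 2187, 19683]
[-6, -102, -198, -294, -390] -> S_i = -6 + -96*i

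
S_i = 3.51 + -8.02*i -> [3.51, -4.51, -12.53, -20.55, -28.57]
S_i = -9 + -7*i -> [-9, -16, -23, -30, -37]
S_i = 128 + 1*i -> [128, 129, 130, 131, 132]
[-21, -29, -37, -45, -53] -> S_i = -21 + -8*i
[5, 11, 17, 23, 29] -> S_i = 5 + 6*i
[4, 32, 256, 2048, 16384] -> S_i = 4*8^i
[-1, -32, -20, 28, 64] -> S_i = Random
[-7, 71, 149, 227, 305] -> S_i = -7 + 78*i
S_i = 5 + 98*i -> [5, 103, 201, 299, 397]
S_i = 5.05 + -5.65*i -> [5.05, -0.6, -6.25, -11.9, -17.55]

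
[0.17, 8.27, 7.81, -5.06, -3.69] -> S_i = Random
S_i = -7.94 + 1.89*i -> [-7.94, -6.05, -4.16, -2.27, -0.38]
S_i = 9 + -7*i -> [9, 2, -5, -12, -19]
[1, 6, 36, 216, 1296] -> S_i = 1*6^i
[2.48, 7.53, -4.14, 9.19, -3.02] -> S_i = Random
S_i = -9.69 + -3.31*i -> [-9.69, -13.0, -16.31, -19.62, -22.93]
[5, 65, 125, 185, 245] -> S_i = 5 + 60*i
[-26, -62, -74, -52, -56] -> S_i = Random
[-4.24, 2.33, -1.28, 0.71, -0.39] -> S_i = -4.24*(-0.55)^i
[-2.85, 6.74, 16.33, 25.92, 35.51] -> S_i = -2.85 + 9.59*i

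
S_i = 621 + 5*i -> [621, 626, 631, 636, 641]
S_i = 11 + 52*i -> [11, 63, 115, 167, 219]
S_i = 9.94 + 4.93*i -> [9.94, 14.87, 19.8, 24.73, 29.66]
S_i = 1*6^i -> [1, 6, 36, 216, 1296]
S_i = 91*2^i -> [91, 182, 364, 728, 1456]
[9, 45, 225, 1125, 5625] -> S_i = 9*5^i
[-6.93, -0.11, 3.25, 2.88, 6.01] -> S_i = Random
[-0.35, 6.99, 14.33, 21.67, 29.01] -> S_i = -0.35 + 7.34*i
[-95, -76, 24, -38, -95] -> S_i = Random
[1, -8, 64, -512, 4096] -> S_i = 1*-8^i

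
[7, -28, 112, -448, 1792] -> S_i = 7*-4^i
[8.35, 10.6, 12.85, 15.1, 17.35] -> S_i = 8.35 + 2.25*i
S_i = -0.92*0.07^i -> [-0.92, -0.06, -0.0, -0.0, -0.0]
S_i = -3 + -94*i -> [-3, -97, -191, -285, -379]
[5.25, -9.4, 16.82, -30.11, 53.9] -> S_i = 5.25*(-1.79)^i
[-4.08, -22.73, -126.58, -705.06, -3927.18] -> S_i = -4.08*5.57^i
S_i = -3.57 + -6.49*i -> [-3.57, -10.06, -16.55, -23.04, -29.53]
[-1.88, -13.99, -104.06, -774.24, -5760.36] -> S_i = -1.88*7.44^i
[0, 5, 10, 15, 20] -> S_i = 0 + 5*i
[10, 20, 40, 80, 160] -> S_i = 10*2^i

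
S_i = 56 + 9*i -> [56, 65, 74, 83, 92]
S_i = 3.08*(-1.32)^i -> [3.08, -4.07, 5.37, -7.08, 9.35]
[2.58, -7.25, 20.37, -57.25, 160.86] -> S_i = 2.58*(-2.81)^i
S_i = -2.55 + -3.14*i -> [-2.55, -5.69, -8.83, -11.97, -15.11]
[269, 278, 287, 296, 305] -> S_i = 269 + 9*i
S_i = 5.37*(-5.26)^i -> [5.37, -28.25, 148.58, -781.5, 4110.71]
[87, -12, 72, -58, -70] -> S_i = Random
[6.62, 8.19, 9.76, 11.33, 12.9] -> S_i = 6.62 + 1.57*i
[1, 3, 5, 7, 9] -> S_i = 1 + 2*i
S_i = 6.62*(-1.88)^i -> [6.62, -12.45, 23.4, -43.99, 82.7]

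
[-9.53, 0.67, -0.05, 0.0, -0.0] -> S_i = -9.53*(-0.07)^i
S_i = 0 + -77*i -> [0, -77, -154, -231, -308]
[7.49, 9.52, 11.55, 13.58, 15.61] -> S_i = 7.49 + 2.03*i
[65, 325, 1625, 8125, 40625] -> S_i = 65*5^i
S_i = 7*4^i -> [7, 28, 112, 448, 1792]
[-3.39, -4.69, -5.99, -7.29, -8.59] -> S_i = -3.39 + -1.30*i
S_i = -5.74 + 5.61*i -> [-5.74, -0.13, 5.48, 11.09, 16.7]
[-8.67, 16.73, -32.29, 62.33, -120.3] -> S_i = -8.67*(-1.93)^i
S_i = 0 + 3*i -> [0, 3, 6, 9, 12]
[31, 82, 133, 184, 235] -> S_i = 31 + 51*i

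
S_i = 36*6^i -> [36, 216, 1296, 7776, 46656]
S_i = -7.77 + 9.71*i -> [-7.77, 1.94, 11.65, 21.36, 31.07]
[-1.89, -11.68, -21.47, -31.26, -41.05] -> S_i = -1.89 + -9.79*i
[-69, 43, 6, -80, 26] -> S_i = Random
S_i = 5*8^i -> [5, 40, 320, 2560, 20480]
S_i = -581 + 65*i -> [-581, -516, -451, -386, -321]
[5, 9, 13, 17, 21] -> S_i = 5 + 4*i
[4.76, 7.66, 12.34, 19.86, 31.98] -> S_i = 4.76*1.61^i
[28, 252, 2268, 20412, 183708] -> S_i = 28*9^i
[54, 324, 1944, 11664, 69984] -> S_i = 54*6^i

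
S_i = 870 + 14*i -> [870, 884, 898, 912, 926]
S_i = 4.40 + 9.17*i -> [4.4, 13.57, 22.74, 31.91, 41.08]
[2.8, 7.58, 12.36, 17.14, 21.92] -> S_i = 2.80 + 4.78*i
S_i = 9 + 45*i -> [9, 54, 99, 144, 189]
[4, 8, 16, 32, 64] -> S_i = 4*2^i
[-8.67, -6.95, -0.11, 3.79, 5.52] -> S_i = Random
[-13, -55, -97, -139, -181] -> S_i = -13 + -42*i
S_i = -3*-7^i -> [-3, 21, -147, 1029, -7203]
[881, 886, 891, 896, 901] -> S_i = 881 + 5*i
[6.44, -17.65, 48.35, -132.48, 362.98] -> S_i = 6.44*(-2.74)^i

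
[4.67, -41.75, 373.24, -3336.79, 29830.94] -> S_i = 4.67*(-8.94)^i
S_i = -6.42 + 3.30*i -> [-6.42, -3.12, 0.18, 3.48, 6.78]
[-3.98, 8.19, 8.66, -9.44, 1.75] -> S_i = Random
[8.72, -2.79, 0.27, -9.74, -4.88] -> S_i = Random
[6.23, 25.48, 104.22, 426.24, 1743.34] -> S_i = 6.23*4.09^i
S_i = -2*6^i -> [-2, -12, -72, -432, -2592]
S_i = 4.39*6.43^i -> [4.39, 28.23, 181.5, 1167.07, 7504.27]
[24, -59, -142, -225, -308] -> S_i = 24 + -83*i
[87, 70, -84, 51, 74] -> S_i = Random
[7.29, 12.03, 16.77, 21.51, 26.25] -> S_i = 7.29 + 4.74*i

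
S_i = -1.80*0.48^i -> [-1.8, -0.86, -0.41, -0.2, -0.1]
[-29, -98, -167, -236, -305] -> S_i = -29 + -69*i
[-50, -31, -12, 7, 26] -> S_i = -50 + 19*i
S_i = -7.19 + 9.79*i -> [-7.19, 2.6, 12.39, 22.18, 31.97]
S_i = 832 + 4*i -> [832, 836, 840, 844, 848]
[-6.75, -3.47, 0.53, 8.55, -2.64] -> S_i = Random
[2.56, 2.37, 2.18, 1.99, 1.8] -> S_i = 2.56 + -0.19*i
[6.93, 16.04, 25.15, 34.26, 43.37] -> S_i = 6.93 + 9.11*i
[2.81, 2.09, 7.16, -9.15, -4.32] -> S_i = Random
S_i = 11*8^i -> [11, 88, 704, 5632, 45056]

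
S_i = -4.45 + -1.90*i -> [-4.45, -6.35, -8.25, -10.15, -12.05]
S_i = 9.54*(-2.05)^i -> [9.54, -19.56, 40.09, -82.19, 168.49]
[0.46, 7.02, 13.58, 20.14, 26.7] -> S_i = 0.46 + 6.56*i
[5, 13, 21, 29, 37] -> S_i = 5 + 8*i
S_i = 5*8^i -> [5, 40, 320, 2560, 20480]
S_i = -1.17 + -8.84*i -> [-1.17, -10.01, -18.85, -27.69, -36.53]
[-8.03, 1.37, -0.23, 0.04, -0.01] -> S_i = -8.03*(-0.17)^i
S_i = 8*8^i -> [8, 64, 512, 4096, 32768]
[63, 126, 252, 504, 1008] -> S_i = 63*2^i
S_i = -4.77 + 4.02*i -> [-4.77, -0.75, 3.27, 7.29, 11.31]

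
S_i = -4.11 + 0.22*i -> [-4.11, -3.89, -3.67, -3.45, -3.23]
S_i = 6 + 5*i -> [6, 11, 16, 21, 26]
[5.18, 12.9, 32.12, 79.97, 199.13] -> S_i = 5.18*2.49^i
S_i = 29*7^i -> [29, 203, 1421, 9947, 69629]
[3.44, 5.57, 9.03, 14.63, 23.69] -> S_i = 3.44*1.62^i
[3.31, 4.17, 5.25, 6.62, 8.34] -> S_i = 3.31*1.26^i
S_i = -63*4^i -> [-63, -252, -1008, -4032, -16128]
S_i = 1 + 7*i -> [1, 8, 15, 22, 29]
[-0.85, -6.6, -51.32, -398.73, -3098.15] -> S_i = -0.85*7.77^i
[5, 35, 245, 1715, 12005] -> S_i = 5*7^i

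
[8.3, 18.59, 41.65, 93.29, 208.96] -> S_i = 8.30*2.24^i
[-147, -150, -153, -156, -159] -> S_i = -147 + -3*i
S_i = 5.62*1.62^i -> [5.62, 9.1, 14.75, 23.89, 38.71]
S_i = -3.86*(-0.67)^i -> [-3.86, 2.59, -1.73, 1.16, -0.78]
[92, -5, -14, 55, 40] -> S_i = Random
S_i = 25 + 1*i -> [25, 26, 27, 28, 29]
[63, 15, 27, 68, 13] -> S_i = Random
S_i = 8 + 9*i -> [8, 17, 26, 35, 44]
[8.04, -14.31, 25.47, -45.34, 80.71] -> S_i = 8.04*(-1.78)^i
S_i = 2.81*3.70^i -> [2.81, 10.4, 38.47, 142.33, 526.64]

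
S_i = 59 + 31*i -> [59, 90, 121, 152, 183]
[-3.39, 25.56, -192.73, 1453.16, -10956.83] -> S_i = -3.39*(-7.54)^i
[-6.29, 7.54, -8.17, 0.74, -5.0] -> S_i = Random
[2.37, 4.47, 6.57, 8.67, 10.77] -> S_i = 2.37 + 2.10*i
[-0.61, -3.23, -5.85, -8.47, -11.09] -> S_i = -0.61 + -2.62*i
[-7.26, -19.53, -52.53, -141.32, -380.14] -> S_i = -7.26*2.69^i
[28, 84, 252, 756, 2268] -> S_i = 28*3^i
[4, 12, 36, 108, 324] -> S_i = 4*3^i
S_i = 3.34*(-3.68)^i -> [3.34, -12.29, 45.23, -166.45, 612.54]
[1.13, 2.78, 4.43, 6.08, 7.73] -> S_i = 1.13 + 1.65*i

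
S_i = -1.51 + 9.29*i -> [-1.51, 7.78, 17.07, 26.36, 35.65]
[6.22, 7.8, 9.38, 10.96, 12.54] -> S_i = 6.22 + 1.58*i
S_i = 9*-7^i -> [9, -63, 441, -3087, 21609]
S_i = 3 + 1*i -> [3, 4, 5, 6, 7]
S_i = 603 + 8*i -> [603, 611, 619, 627, 635]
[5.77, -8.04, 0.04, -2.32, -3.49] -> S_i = Random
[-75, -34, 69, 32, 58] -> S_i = Random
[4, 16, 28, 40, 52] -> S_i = 4 + 12*i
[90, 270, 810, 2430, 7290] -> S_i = 90*3^i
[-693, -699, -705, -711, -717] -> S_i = -693 + -6*i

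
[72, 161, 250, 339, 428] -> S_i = 72 + 89*i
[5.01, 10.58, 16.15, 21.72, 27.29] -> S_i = 5.01 + 5.57*i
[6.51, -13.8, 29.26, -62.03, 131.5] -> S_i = 6.51*(-2.12)^i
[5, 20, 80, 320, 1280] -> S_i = 5*4^i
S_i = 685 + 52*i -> [685, 737, 789, 841, 893]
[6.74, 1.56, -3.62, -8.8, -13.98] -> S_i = 6.74 + -5.18*i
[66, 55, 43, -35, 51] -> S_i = Random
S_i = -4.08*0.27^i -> [-4.08, -1.1, -0.3, -0.08, -0.02]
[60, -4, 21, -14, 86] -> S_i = Random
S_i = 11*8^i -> [11, 88, 704, 5632, 45056]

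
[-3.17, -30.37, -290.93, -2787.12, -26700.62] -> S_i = -3.17*9.58^i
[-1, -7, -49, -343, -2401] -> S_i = -1*7^i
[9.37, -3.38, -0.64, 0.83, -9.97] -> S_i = Random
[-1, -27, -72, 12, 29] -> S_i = Random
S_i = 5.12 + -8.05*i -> [5.12, -2.93, -10.98, -19.03, -27.08]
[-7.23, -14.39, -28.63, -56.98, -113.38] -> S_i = -7.23*1.99^i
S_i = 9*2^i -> [9, 18, 36, 72, 144]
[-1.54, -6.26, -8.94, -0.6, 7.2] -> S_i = Random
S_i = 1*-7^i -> [1, -7, 49, -343, 2401]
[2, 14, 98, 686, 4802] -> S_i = 2*7^i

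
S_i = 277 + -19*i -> [277, 258, 239, 220, 201]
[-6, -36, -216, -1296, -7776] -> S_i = -6*6^i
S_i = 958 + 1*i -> [958, 959, 960, 961, 962]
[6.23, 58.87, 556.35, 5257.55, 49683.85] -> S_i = 6.23*9.45^i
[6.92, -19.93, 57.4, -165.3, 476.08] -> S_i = 6.92*(-2.88)^i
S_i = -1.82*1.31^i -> [-1.82, -2.38, -3.12, -4.09, -5.36]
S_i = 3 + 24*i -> [3, 27, 51, 75, 99]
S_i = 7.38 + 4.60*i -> [7.38, 11.98, 16.58, 21.18, 25.78]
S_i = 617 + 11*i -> [617, 628, 639, 650, 661]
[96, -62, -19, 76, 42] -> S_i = Random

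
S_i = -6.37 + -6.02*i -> [-6.37, -12.39, -18.41, -24.43, -30.45]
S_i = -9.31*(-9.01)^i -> [-9.31, 83.88, -755.79, 6809.64, -61354.84]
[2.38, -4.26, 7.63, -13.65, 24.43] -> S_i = 2.38*(-1.79)^i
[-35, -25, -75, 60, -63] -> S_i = Random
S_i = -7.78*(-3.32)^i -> [-7.78, 25.83, -85.75, 284.7, -945.22]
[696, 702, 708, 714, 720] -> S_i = 696 + 6*i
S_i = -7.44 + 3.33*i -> [-7.44, -4.11, -0.78, 2.55, 5.88]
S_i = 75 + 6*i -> [75, 81, 87, 93, 99]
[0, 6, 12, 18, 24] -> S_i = 0 + 6*i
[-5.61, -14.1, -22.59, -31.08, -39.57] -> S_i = -5.61 + -8.49*i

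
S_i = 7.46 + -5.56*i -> [7.46, 1.9, -3.66, -9.22, -14.78]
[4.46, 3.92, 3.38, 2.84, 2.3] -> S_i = 4.46 + -0.54*i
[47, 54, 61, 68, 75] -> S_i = 47 + 7*i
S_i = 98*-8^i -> [98, -784, 6272, -50176, 401408]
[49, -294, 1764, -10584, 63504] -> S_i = 49*-6^i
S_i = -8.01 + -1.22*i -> [-8.01, -9.23, -10.45, -11.67, -12.89]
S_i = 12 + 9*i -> [12, 21, 30, 39, 48]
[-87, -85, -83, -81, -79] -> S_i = -87 + 2*i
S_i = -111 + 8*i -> [-111, -103, -95, -87, -79]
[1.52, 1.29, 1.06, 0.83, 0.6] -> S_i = 1.52 + -0.23*i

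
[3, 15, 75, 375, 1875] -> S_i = 3*5^i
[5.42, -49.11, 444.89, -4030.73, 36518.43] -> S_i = 5.42*(-9.06)^i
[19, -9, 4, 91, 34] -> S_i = Random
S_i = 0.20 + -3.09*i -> [0.2, -2.89, -5.98, -9.07, -12.16]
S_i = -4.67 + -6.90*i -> [-4.67, -11.57, -18.47, -25.37, -32.27]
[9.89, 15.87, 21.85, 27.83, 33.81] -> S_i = 9.89 + 5.98*i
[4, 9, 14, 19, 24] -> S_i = 4 + 5*i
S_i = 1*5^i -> [1, 5, 25, 125, 625]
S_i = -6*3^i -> [-6, -18, -54, -162, -486]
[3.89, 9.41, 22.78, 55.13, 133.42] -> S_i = 3.89*2.42^i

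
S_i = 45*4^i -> [45, 180, 720, 2880, 11520]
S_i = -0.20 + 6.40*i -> [-0.2, 6.2, 12.6, 19.0, 25.4]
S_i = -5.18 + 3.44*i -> [-5.18, -1.74, 1.7, 5.14, 8.58]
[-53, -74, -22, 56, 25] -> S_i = Random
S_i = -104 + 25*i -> [-104, -79, -54, -29, -4]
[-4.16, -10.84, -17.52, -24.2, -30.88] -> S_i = -4.16 + -6.68*i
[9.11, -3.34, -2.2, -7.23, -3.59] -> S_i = Random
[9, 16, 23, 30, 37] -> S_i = 9 + 7*i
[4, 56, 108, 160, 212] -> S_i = 4 + 52*i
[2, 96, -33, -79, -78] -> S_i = Random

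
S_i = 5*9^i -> [5, 45, 405, 3645, 32805]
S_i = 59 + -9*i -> [59, 50, 41, 32, 23]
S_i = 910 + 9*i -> [910, 919, 928, 937, 946]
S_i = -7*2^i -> [-7, -14, -28, -56, -112]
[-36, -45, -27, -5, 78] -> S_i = Random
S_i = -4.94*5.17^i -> [-4.94, -25.54, -132.04, -682.65, -3529.3]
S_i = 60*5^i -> [60, 300, 1500, 7500, 37500]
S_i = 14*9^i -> [14, 126, 1134, 10206, 91854]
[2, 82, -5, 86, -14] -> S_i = Random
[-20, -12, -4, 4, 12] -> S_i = -20 + 8*i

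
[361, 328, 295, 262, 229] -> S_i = 361 + -33*i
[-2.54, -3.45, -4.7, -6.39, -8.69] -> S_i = -2.54*1.36^i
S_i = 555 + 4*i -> [555, 559, 563, 567, 571]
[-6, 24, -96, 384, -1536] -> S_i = -6*-4^i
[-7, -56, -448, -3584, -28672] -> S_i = -7*8^i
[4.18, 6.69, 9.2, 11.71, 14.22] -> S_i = 4.18 + 2.51*i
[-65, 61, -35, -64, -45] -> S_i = Random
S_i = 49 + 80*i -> [49, 129, 209, 289, 369]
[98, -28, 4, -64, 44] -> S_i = Random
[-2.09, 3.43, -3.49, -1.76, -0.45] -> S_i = Random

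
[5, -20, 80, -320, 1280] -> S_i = 5*-4^i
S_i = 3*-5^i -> [3, -15, 75, -375, 1875]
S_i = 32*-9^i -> [32, -288, 2592, -23328, 209952]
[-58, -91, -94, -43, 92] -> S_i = Random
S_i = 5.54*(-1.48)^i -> [5.54, -8.2, 12.13, -17.96, 26.58]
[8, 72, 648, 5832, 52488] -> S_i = 8*9^i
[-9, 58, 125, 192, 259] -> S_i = -9 + 67*i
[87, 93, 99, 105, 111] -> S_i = 87 + 6*i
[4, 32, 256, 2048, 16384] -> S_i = 4*8^i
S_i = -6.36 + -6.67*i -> [-6.36, -13.03, -19.7, -26.37, -33.04]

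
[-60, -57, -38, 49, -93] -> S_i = Random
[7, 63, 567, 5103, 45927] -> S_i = 7*9^i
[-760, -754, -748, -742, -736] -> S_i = -760 + 6*i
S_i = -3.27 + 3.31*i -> [-3.27, 0.04, 3.35, 6.66, 9.97]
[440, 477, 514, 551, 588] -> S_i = 440 + 37*i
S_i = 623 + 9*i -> [623, 632, 641, 650, 659]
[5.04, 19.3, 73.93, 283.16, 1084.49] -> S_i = 5.04*3.83^i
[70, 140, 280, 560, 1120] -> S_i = 70*2^i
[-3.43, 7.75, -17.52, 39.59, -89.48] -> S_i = -3.43*(-2.26)^i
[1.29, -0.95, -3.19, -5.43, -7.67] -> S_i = 1.29 + -2.24*i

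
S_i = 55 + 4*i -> [55, 59, 63, 67, 71]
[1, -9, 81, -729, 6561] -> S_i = 1*-9^i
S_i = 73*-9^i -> [73, -657, 5913, -53217, 478953]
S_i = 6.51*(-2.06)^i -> [6.51, -13.41, 27.63, -56.91, 117.23]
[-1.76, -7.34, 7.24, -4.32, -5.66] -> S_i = Random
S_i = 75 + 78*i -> [75, 153, 231, 309, 387]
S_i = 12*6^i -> [12, 72, 432, 2592, 15552]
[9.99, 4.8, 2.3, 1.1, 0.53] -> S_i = 9.99*0.48^i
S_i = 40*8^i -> [40, 320, 2560, 20480, 163840]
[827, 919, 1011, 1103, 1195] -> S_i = 827 + 92*i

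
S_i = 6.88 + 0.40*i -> [6.88, 7.28, 7.68, 8.08, 8.48]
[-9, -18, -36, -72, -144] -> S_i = -9*2^i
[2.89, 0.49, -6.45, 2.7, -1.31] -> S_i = Random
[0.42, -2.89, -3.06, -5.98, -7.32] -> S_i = Random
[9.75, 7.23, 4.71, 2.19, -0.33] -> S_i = 9.75 + -2.52*i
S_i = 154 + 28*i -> [154, 182, 210, 238, 266]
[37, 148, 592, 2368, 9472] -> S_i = 37*4^i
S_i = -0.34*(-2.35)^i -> [-0.34, 0.8, -1.88, 4.41, -10.37]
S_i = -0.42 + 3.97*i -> [-0.42, 3.55, 7.52, 11.49, 15.46]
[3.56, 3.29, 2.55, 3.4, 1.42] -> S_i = Random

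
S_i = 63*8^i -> [63, 504, 4032, 32256, 258048]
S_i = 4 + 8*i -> [4, 12, 20, 28, 36]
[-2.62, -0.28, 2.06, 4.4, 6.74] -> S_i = -2.62 + 2.34*i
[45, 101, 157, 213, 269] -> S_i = 45 + 56*i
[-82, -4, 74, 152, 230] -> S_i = -82 + 78*i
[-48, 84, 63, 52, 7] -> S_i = Random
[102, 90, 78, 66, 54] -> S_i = 102 + -12*i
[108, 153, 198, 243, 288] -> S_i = 108 + 45*i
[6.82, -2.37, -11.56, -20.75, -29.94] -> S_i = 6.82 + -9.19*i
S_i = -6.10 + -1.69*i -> [-6.1, -7.79, -9.48, -11.17, -12.86]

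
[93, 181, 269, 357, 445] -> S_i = 93 + 88*i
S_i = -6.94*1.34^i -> [-6.94, -9.3, -12.46, -16.7, -22.38]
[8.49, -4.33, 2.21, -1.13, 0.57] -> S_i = 8.49*(-0.51)^i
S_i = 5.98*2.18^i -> [5.98, 13.04, 28.42, 61.95, 135.06]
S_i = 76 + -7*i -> [76, 69, 62, 55, 48]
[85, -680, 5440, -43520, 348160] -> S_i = 85*-8^i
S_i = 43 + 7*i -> [43, 50, 57, 64, 71]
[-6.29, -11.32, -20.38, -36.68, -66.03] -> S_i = -6.29*1.80^i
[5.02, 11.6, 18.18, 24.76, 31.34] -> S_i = 5.02 + 6.58*i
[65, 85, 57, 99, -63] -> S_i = Random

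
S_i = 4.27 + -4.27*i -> [4.27, 0.0, -4.27, -8.54, -12.81]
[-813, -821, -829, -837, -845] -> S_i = -813 + -8*i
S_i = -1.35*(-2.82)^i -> [-1.35, 3.81, -10.74, 30.27, -85.37]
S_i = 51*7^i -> [51, 357, 2499, 17493, 122451]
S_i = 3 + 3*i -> [3, 6, 9, 12, 15]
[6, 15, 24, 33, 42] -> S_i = 6 + 9*i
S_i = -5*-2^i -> [-5, 10, -20, 40, -80]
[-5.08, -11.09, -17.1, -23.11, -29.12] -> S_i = -5.08 + -6.01*i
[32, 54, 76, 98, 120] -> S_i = 32 + 22*i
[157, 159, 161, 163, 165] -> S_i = 157 + 2*i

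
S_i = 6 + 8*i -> [6, 14, 22, 30, 38]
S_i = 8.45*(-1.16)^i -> [8.45, -9.8, 11.37, -13.19, 15.3]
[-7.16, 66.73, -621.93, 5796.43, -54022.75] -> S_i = -7.16*(-9.32)^i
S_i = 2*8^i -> [2, 16, 128, 1024, 8192]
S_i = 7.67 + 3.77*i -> [7.67, 11.44, 15.21, 18.98, 22.75]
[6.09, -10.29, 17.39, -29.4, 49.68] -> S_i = 6.09*(-1.69)^i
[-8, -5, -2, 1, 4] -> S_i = -8 + 3*i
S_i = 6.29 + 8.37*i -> [6.29, 14.66, 23.03, 31.4, 39.77]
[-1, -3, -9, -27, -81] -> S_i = -1*3^i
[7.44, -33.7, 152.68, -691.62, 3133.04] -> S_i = 7.44*(-4.53)^i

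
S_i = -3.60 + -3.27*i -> [-3.6, -6.87, -10.14, -13.41, -16.68]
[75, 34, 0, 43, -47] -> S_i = Random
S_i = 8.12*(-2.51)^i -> [8.12, -20.38, 51.16, -128.4, 322.29]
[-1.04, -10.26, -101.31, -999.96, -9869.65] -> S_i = -1.04*9.87^i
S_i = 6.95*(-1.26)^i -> [6.95, -8.76, 11.03, -13.9, 17.52]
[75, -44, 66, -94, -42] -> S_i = Random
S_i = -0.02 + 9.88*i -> [-0.02, 9.86, 19.74, 29.62, 39.5]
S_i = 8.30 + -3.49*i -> [8.3, 4.81, 1.32, -2.17, -5.66]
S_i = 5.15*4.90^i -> [5.15, 25.24, 123.65, 605.89, 2968.87]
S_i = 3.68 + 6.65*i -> [3.68, 10.33, 16.98, 23.63, 30.28]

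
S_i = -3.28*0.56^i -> [-3.28, -1.84, -1.03, -0.58, -0.32]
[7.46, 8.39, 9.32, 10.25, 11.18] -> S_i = 7.46 + 0.93*i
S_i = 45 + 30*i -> [45, 75, 105, 135, 165]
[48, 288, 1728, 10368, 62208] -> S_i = 48*6^i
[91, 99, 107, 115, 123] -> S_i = 91 + 8*i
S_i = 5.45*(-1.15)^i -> [5.45, -6.27, 7.21, -8.29, 9.53]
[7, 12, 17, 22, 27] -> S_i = 7 + 5*i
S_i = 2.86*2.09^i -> [2.86, 5.98, 12.49, 26.11, 54.57]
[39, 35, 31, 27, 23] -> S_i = 39 + -4*i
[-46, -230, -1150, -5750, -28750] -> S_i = -46*5^i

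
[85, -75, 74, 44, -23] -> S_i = Random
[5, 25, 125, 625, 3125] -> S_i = 5*5^i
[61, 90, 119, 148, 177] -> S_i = 61 + 29*i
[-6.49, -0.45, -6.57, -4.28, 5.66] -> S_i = Random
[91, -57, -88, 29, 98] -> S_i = Random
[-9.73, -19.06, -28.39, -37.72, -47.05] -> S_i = -9.73 + -9.33*i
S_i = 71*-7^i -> [71, -497, 3479, -24353, 170471]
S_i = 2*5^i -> [2, 10, 50, 250, 1250]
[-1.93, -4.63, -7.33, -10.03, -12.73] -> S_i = -1.93 + -2.70*i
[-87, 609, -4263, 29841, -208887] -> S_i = -87*-7^i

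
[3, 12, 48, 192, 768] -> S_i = 3*4^i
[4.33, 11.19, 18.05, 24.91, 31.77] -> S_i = 4.33 + 6.86*i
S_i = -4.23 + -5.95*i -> [-4.23, -10.18, -16.13, -22.08, -28.03]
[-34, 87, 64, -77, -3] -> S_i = Random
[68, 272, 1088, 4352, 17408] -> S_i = 68*4^i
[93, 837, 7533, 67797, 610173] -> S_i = 93*9^i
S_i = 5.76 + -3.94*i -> [5.76, 1.82, -2.12, -6.06, -10.0]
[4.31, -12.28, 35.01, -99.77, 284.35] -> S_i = 4.31*(-2.85)^i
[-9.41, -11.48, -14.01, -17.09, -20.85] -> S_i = -9.41*1.22^i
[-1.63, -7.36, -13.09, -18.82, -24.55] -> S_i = -1.63 + -5.73*i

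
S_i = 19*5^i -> [19, 95, 475, 2375, 11875]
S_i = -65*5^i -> [-65, -325, -1625, -8125, -40625]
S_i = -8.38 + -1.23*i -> [-8.38, -9.61, -10.84, -12.07, -13.3]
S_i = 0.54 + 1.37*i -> [0.54, 1.91, 3.28, 4.65, 6.02]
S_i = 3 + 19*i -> [3, 22, 41, 60, 79]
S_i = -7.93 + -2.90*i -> [-7.93, -10.83, -13.73, -16.63, -19.53]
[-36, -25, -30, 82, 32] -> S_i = Random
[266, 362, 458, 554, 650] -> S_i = 266 + 96*i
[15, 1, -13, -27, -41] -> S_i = 15 + -14*i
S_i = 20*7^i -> [20, 140, 980, 6860, 48020]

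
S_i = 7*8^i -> [7, 56, 448, 3584, 28672]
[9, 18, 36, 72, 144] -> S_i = 9*2^i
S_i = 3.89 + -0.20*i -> [3.89, 3.69, 3.49, 3.29, 3.09]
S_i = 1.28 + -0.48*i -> [1.28, 0.8, 0.32, -0.16, -0.64]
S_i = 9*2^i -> [9, 18, 36, 72, 144]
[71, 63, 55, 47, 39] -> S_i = 71 + -8*i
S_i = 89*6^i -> [89, 534, 3204, 19224, 115344]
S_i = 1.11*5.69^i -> [1.11, 6.32, 35.94, 204.48, 1163.52]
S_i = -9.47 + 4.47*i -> [-9.47, -5.0, -0.53, 3.94, 8.41]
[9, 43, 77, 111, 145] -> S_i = 9 + 34*i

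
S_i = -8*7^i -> [-8, -56, -392, -2744, -19208]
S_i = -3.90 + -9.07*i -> [-3.9, -12.97, -22.04, -31.11, -40.18]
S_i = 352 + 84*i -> [352, 436, 520, 604, 688]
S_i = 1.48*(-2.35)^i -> [1.48, -3.48, 8.17, -19.21, 45.14]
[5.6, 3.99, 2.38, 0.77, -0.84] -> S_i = 5.60 + -1.61*i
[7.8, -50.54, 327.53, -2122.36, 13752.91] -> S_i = 7.80*(-6.48)^i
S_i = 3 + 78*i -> [3, 81, 159, 237, 315]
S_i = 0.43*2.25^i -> [0.43, 0.97, 2.18, 4.9, 11.02]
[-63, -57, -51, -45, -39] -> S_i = -63 + 6*i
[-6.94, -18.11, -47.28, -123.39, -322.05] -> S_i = -6.94*2.61^i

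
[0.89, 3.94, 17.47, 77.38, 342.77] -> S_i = 0.89*4.43^i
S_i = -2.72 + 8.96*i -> [-2.72, 6.24, 15.2, 24.16, 33.12]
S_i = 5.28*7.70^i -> [5.28, 40.66, 313.05, 2410.49, 18560.81]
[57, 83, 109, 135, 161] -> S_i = 57 + 26*i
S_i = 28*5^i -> [28, 140, 700, 3500, 17500]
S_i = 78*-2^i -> [78, -156, 312, -624, 1248]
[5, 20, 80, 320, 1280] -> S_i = 5*4^i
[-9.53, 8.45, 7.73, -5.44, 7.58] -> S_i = Random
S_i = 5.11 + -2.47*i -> [5.11, 2.64, 0.17, -2.3, -4.77]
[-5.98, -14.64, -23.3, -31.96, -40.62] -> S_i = -5.98 + -8.66*i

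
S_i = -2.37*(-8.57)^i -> [-2.37, 20.31, -174.06, 1491.73, -12784.14]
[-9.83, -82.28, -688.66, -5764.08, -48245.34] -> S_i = -9.83*8.37^i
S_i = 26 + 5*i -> [26, 31, 36, 41, 46]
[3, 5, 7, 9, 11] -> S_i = 3 + 2*i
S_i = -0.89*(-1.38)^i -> [-0.89, 1.23, -1.69, 2.34, -3.23]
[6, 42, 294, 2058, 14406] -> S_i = 6*7^i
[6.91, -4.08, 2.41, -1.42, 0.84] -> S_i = 6.91*(-0.59)^i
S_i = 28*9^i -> [28, 252, 2268, 20412, 183708]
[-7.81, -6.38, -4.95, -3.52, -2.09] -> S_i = -7.81 + 1.43*i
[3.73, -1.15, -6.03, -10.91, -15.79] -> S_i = 3.73 + -4.88*i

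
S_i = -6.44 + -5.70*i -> [-6.44, -12.14, -17.84, -23.54, -29.24]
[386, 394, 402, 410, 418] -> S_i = 386 + 8*i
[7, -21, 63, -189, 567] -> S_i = 7*-3^i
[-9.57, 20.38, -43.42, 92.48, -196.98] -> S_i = -9.57*(-2.13)^i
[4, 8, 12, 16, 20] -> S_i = 4 + 4*i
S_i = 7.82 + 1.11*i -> [7.82, 8.93, 10.04, 11.15, 12.26]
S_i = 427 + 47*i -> [427, 474, 521, 568, 615]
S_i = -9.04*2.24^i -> [-9.04, -20.25, -45.36, -101.6, -227.59]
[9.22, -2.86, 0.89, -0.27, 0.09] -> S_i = 9.22*(-0.31)^i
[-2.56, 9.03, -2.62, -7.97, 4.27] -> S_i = Random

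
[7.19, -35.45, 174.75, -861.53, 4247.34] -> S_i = 7.19*(-4.93)^i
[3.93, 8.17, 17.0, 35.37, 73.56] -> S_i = 3.93*2.08^i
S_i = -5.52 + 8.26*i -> [-5.52, 2.74, 11.0, 19.26, 27.52]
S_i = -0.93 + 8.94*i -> [-0.93, 8.01, 16.95, 25.89, 34.83]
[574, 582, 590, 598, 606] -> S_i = 574 + 8*i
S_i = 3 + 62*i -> [3, 65, 127, 189, 251]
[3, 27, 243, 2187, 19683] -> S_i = 3*9^i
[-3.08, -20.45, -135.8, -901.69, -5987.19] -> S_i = -3.08*6.64^i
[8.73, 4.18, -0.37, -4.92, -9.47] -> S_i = 8.73 + -4.55*i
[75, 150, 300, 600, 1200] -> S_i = 75*2^i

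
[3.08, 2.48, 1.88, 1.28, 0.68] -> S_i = 3.08 + -0.60*i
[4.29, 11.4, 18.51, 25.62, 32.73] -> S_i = 4.29 + 7.11*i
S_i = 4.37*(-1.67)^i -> [4.37, -7.3, 12.19, -20.35, 33.99]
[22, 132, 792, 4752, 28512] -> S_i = 22*6^i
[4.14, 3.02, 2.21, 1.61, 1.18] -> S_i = 4.14*0.73^i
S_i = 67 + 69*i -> [67, 136, 205, 274, 343]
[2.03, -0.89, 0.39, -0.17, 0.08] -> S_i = 2.03*(-0.44)^i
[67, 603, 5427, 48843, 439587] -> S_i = 67*9^i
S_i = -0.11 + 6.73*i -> [-0.11, 6.62, 13.35, 20.08, 26.81]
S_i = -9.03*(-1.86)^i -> [-9.03, 16.8, -31.24, 58.11, -108.08]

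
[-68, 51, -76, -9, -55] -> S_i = Random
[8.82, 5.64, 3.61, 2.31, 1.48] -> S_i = 8.82*0.64^i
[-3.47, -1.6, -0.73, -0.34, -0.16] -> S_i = -3.47*0.46^i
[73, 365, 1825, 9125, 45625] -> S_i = 73*5^i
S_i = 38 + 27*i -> [38, 65, 92, 119, 146]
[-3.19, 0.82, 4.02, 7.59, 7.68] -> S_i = Random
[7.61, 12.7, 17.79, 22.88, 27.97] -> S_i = 7.61 + 5.09*i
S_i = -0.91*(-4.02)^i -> [-0.91, 3.66, -14.71, 59.12, -237.65]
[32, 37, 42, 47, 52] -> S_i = 32 + 5*i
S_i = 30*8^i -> [30, 240, 1920, 15360, 122880]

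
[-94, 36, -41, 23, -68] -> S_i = Random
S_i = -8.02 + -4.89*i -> [-8.02, -12.91, -17.8, -22.69, -27.58]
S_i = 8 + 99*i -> [8, 107, 206, 305, 404]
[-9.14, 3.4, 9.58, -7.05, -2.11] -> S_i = Random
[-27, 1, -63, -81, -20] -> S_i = Random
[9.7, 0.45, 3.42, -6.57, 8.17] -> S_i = Random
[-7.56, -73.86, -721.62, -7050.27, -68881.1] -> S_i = -7.56*9.77^i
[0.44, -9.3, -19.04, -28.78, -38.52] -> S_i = 0.44 + -9.74*i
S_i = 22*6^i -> [22, 132, 792, 4752, 28512]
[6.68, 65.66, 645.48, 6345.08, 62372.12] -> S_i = 6.68*9.83^i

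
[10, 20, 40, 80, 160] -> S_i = 10*2^i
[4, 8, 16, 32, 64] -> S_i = 4*2^i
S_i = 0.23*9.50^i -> [0.23, 2.18, 20.76, 197.2, 1873.36]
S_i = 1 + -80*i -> [1, -79, -159, -239, -319]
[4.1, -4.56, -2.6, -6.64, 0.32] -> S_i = Random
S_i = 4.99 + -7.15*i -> [4.99, -2.16, -9.31, -16.46, -23.61]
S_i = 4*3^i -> [4, 12, 36, 108, 324]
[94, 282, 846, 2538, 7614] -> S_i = 94*3^i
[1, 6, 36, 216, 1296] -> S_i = 1*6^i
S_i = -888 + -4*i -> [-888, -892, -896, -900, -904]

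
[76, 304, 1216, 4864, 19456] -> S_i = 76*4^i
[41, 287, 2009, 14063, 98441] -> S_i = 41*7^i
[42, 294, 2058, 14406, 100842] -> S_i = 42*7^i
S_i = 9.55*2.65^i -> [9.55, 25.31, 67.06, 177.72, 470.96]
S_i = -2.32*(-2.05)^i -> [-2.32, 4.76, -9.75, 19.99, -40.97]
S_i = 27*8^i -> [27, 216, 1728, 13824, 110592]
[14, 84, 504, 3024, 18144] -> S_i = 14*6^i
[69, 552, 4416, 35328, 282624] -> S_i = 69*8^i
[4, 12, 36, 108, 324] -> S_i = 4*3^i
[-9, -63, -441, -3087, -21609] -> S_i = -9*7^i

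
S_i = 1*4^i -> [1, 4, 16, 64, 256]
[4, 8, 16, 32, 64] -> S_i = 4*2^i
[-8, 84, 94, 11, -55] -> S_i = Random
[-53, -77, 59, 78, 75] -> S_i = Random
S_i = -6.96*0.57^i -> [-6.96, -3.97, -2.26, -1.29, -0.73]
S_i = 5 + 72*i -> [5, 77, 149, 221, 293]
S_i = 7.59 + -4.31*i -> [7.59, 3.28, -1.03, -5.34, -9.65]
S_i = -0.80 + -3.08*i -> [-0.8, -3.88, -6.96, -10.04, -13.12]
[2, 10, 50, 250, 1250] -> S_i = 2*5^i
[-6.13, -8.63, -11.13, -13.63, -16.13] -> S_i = -6.13 + -2.50*i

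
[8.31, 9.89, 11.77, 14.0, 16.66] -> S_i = 8.31*1.19^i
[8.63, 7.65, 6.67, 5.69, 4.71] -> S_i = 8.63 + -0.98*i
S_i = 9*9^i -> [9, 81, 729, 6561, 59049]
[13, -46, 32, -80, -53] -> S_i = Random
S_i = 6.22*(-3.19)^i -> [6.22, -19.84, 63.3, -201.91, 644.1]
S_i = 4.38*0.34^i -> [4.38, 1.49, 0.51, 0.17, 0.06]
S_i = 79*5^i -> [79, 395, 1975, 9875, 49375]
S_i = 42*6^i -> [42, 252, 1512, 9072, 54432]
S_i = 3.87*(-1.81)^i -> [3.87, -7.0, 12.68, -22.95, 41.54]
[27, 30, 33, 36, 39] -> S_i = 27 + 3*i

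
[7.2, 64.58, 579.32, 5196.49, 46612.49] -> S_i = 7.20*8.97^i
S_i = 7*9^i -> [7, 63, 567, 5103, 45927]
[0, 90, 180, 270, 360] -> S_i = 0 + 90*i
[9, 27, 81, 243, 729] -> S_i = 9*3^i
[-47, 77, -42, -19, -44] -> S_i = Random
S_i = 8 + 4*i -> [8, 12, 16, 20, 24]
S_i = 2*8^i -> [2, 16, 128, 1024, 8192]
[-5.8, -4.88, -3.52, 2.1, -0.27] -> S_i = Random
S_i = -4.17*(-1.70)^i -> [-4.17, 7.09, -12.05, 20.49, -34.83]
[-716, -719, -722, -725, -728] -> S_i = -716 + -3*i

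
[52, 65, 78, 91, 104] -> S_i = 52 + 13*i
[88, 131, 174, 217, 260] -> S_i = 88 + 43*i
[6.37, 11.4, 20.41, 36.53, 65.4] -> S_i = 6.37*1.79^i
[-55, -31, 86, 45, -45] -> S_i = Random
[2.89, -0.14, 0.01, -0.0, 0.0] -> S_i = 2.89*(-0.05)^i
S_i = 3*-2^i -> [3, -6, 12, -24, 48]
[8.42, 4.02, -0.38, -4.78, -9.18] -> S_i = 8.42 + -4.40*i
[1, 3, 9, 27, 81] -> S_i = 1*3^i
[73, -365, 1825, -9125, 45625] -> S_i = 73*-5^i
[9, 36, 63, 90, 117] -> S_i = 9 + 27*i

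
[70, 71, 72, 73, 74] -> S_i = 70 + 1*i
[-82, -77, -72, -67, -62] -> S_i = -82 + 5*i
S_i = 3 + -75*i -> [3, -72, -147, -222, -297]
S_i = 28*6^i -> [28, 168, 1008, 6048, 36288]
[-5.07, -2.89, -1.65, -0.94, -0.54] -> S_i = -5.07*0.57^i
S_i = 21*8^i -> [21, 168, 1344, 10752, 86016]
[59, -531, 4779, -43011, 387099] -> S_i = 59*-9^i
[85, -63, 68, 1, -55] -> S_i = Random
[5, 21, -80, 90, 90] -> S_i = Random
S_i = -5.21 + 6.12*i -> [-5.21, 0.91, 7.03, 13.15, 19.27]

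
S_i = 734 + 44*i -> [734, 778, 822, 866, 910]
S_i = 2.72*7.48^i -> [2.72, 20.35, 152.19, 1138.34, 8514.82]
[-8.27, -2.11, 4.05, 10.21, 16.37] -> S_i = -8.27 + 6.16*i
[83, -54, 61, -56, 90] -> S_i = Random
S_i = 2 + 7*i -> [2, 9, 16, 23, 30]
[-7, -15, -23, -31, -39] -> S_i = -7 + -8*i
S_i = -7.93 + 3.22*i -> [-7.93, -4.71, -1.49, 1.73, 4.95]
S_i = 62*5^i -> [62, 310, 1550, 7750, 38750]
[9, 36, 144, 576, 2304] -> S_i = 9*4^i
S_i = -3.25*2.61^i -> [-3.25, -8.48, -22.14, -57.78, -150.82]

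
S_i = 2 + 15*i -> [2, 17, 32, 47, 62]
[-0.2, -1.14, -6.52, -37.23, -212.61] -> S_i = -0.20*5.71^i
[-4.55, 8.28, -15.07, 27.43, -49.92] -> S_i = -4.55*(-1.82)^i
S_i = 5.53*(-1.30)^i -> [5.53, -7.19, 9.35, -12.15, 15.79]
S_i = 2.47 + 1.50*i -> [2.47, 3.97, 5.47, 6.97, 8.47]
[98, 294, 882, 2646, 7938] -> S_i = 98*3^i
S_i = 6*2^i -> [6, 12, 24, 48, 96]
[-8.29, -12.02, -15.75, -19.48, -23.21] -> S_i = -8.29 + -3.73*i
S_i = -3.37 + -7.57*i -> [-3.37, -10.94, -18.51, -26.08, -33.65]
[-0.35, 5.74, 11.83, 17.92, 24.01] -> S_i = -0.35 + 6.09*i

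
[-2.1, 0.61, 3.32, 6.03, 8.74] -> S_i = -2.10 + 2.71*i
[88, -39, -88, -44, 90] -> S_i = Random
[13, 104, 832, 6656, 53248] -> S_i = 13*8^i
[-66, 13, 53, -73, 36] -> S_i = Random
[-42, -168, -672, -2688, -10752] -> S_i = -42*4^i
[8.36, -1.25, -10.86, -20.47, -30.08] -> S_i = 8.36 + -9.61*i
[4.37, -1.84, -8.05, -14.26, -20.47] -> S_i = 4.37 + -6.21*i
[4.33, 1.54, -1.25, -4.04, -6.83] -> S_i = 4.33 + -2.79*i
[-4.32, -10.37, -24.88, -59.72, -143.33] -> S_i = -4.32*2.40^i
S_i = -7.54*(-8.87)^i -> [-7.54, 66.88, -593.22, 5261.9, -46673.01]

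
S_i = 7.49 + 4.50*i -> [7.49, 11.99, 16.49, 20.99, 25.49]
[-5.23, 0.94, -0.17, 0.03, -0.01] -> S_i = -5.23*(-0.18)^i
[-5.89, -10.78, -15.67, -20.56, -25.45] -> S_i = -5.89 + -4.89*i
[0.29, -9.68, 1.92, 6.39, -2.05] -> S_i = Random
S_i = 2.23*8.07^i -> [2.23, 18.0, 145.23, 1171.99, 9457.99]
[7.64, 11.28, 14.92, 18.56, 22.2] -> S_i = 7.64 + 3.64*i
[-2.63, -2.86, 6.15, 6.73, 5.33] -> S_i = Random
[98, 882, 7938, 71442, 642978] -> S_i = 98*9^i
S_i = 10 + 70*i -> [10, 80, 150, 220, 290]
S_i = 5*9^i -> [5, 45, 405, 3645, 32805]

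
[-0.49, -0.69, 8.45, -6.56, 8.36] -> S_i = Random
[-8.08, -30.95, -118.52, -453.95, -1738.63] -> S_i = -8.08*3.83^i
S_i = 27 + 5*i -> [27, 32, 37, 42, 47]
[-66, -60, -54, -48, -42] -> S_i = -66 + 6*i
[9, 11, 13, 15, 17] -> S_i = 9 + 2*i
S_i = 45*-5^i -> [45, -225, 1125, -5625, 28125]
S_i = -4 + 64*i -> [-4, 60, 124, 188, 252]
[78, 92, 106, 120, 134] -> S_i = 78 + 14*i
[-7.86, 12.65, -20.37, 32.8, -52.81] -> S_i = -7.86*(-1.61)^i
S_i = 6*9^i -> [6, 54, 486, 4374, 39366]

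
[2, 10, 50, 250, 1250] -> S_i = 2*5^i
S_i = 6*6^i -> [6, 36, 216, 1296, 7776]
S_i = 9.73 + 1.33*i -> [9.73, 11.06, 12.39, 13.72, 15.05]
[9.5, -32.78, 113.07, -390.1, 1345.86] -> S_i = 9.50*(-3.45)^i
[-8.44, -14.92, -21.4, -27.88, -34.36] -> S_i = -8.44 + -6.48*i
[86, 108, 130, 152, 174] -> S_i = 86 + 22*i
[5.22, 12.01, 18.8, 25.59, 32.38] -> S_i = 5.22 + 6.79*i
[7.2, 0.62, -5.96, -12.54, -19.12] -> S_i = 7.20 + -6.58*i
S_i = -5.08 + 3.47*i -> [-5.08, -1.61, 1.86, 5.33, 8.8]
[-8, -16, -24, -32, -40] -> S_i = -8 + -8*i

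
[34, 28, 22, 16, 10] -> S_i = 34 + -6*i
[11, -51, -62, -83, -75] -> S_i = Random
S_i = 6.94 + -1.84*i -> [6.94, 5.1, 3.26, 1.42, -0.42]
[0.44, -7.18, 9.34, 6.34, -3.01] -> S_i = Random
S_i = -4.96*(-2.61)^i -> [-4.96, 12.95, -33.79, 88.19, -230.17]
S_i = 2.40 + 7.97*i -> [2.4, 10.37, 18.34, 26.31, 34.28]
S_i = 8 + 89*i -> [8, 97, 186, 275, 364]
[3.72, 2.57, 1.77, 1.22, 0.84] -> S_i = 3.72*0.69^i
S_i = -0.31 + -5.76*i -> [-0.31, -6.07, -11.83, -17.59, -23.35]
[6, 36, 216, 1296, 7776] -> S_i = 6*6^i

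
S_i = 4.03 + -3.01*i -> [4.03, 1.02, -1.99, -5.0, -8.01]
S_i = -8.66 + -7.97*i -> [-8.66, -16.63, -24.6, -32.57, -40.54]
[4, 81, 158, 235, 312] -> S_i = 4 + 77*i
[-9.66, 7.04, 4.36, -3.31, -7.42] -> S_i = Random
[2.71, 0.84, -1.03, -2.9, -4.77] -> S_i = 2.71 + -1.87*i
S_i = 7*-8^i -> [7, -56, 448, -3584, 28672]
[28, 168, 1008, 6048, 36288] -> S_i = 28*6^i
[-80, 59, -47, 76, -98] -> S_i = Random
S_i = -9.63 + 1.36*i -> [-9.63, -8.27, -6.91, -5.55, -4.19]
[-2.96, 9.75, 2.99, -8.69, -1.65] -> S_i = Random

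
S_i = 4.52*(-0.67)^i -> [4.52, -3.03, 2.03, -1.36, 0.91]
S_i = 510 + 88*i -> [510, 598, 686, 774, 862]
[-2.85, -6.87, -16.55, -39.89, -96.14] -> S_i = -2.85*2.41^i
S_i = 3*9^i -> [3, 27, 243, 2187, 19683]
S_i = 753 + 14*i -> [753, 767, 781, 795, 809]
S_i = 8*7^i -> [8, 56, 392, 2744, 19208]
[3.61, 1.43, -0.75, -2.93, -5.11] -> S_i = 3.61 + -2.18*i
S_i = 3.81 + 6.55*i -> [3.81, 10.36, 16.91, 23.46, 30.01]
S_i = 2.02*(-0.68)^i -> [2.02, -1.37, 0.93, -0.64, 0.43]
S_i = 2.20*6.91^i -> [2.2, 15.2, 105.05, 725.87, 5015.74]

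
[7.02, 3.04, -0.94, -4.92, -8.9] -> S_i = 7.02 + -3.98*i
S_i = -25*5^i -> [-25, -125, -625, -3125, -15625]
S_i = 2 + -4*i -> [2, -2, -6, -10, -14]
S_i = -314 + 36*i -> [-314, -278, -242, -206, -170]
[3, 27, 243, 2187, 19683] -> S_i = 3*9^i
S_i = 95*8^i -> [95, 760, 6080, 48640, 389120]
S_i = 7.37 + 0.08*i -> [7.37, 7.45, 7.53, 7.61, 7.69]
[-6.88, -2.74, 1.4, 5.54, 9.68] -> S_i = -6.88 + 4.14*i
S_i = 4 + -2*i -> [4, 2, 0, -2, -4]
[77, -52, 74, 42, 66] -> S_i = Random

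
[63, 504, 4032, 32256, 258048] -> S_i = 63*8^i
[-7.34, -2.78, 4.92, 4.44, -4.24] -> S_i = Random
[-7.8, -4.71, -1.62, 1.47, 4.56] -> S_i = -7.80 + 3.09*i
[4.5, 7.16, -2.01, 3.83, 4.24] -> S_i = Random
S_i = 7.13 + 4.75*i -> [7.13, 11.88, 16.63, 21.38, 26.13]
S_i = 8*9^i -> [8, 72, 648, 5832, 52488]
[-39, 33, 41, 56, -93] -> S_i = Random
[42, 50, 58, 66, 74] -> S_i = 42 + 8*i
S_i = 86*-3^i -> [86, -258, 774, -2322, 6966]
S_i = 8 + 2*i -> [8, 10, 12, 14, 16]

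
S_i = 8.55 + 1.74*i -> [8.55, 10.29, 12.03, 13.77, 15.51]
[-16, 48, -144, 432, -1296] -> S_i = -16*-3^i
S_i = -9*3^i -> [-9, -27, -81, -243, -729]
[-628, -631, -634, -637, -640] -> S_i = -628 + -3*i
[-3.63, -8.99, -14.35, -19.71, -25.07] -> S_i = -3.63 + -5.36*i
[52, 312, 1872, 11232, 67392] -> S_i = 52*6^i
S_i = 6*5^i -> [6, 30, 150, 750, 3750]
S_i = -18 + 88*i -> [-18, 70, 158, 246, 334]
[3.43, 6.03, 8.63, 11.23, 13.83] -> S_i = 3.43 + 2.60*i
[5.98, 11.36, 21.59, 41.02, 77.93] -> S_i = 5.98*1.90^i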